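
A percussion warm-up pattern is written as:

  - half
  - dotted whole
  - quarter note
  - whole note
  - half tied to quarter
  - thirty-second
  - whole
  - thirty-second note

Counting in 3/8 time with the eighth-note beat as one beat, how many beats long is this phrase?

40.5

One eighth-note beat = 4 thirty-second notes.
In thirty-second notes: half = 16; dotted whole = 48; quarter note = 8; whole note = 32; half tied to quarter (half + quarter) = 24; thirty-second = 1; whole = 32; thirty-second note = 1.
Adding: 16 + 48 + 8 + 32 + 24 + 1 + 32 + 1 = 162.
162 ÷ 4 = 40.5 beats.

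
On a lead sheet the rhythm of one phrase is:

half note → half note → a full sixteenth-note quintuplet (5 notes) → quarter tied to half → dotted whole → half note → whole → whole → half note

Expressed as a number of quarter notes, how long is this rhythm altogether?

26

In quarter notes: half note = 2; half note = 2; a full sixteenth-note quintuplet (5 notes) (five quintuplet sixteenths span one quarter) = 1; quarter tied to half (quarter + half) = 3; dotted whole = 6; half note = 2; whole = 4; whole = 4; half note = 2.
Total: 2 + 2 + 1 + 3 + 6 + 2 + 4 + 4 + 2 = 26 quarter notes.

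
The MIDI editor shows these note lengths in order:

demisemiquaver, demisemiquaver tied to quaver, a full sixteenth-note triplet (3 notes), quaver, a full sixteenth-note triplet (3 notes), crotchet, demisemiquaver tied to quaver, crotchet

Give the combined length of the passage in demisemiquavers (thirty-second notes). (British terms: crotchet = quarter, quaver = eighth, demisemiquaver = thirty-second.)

Convert each value to thirty-second notes: demisemiquaver = 1; demisemiquaver tied to quaver (demisemiquaver + quaver) = 5; a full sixteenth-note triplet (3 notes) (three triplet sixteenths span one eighth) = 4; quaver = 4; a full sixteenth-note triplet (3 notes) (three triplet sixteenths span one eighth) = 4; crotchet = 8; demisemiquaver tied to quaver (demisemiquaver + quaver) = 5; crotchet = 8.
Sum: 1 + 5 + 4 + 4 + 4 + 8 + 5 + 8 = 39 thirty-second notes.

39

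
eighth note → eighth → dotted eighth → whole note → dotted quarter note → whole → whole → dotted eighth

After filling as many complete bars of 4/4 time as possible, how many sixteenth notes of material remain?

0

One bar of 4/4 = 16 sixteenth notes.
Working in sixteenth notes: eighth note = 2; eighth = 2; dotted eighth = 3; whole note = 16; dotted quarter note = 6; whole = 16; whole = 16; dotted eighth = 3.
Total: 2 + 2 + 3 + 16 + 6 + 16 + 16 + 3 = 64.
64 ÷ 16 = 4 complete bars with 0 sixteenth notes remaining.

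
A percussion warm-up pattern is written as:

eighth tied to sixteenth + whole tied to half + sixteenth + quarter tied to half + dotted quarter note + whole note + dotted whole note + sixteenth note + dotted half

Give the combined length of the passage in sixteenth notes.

99

In sixteenth notes: eighth tied to sixteenth (eighth + sixteenth) = 3; whole tied to half (whole + half) = 24; sixteenth = 1; quarter tied to half (quarter + half) = 12; dotted quarter note = 6; whole note = 16; dotted whole note = 24; sixteenth note = 1; dotted half = 12.
Adding: 3 + 24 + 1 + 12 + 6 + 16 + 24 + 1 + 12 = 99 sixteenth notes.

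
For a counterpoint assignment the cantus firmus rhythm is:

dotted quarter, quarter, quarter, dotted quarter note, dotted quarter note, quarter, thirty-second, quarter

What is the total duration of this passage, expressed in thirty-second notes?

Express everything in thirty-second notes: dotted quarter = 12; quarter = 8; quarter = 8; dotted quarter note = 12; dotted quarter note = 12; quarter = 8; thirty-second = 1; quarter = 8.
Altogether 12 + 8 + 8 + 12 + 12 + 8 + 1 + 8 = 69 thirty-second notes.

69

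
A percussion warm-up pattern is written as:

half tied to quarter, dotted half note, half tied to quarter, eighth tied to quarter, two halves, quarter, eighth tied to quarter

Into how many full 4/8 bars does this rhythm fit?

8

One bar of 4/8 = 4 eighth notes.
In eighth notes: half tied to quarter (half + quarter) = 6; dotted half note = 6; half tied to quarter (half + quarter) = 6; eighth tied to quarter (eighth + quarter) = 3; half = 4; half = 4; quarter = 2; eighth tied to quarter (eighth + quarter) = 3.
Total: 6 + 6 + 6 + 3 + 4 + 4 + 2 + 3 = 34.
34 ÷ 4 = 8 complete bars with 2 left over.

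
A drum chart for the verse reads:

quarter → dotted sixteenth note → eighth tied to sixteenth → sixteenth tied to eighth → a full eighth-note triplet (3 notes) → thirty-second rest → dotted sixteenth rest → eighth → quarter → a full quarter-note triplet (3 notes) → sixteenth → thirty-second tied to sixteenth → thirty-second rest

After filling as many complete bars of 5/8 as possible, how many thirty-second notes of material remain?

One bar of 5/8 = 20 thirty-second notes.
Working in thirty-second notes: quarter = 8; dotted sixteenth note = 3; eighth tied to sixteenth (eighth + sixteenth) = 6; sixteenth tied to eighth (sixteenth + eighth) = 6; a full eighth-note triplet (3 notes) (three triplet eighths span one quarter) = 8; thirty-second rest = 1; dotted sixteenth rest = 3; eighth = 4; quarter = 8; a full quarter-note triplet (3 notes) (three triplet quarters span one half) = 16; sixteenth = 2; thirty-second tied to sixteenth (thirty-second + sixteenth) = 3; thirty-second rest = 1.
Altogether 8 + 3 + 6 + 6 + 8 + 1 + 3 + 4 + 8 + 16 + 2 + 3 + 1 = 69.
69 ÷ 20 = 3 complete bars with 9 thirty-second notes remaining.

9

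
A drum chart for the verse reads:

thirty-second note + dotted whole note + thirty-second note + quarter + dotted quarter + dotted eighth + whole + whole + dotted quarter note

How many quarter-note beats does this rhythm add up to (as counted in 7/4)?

One quarter-note beat = 8 thirty-second notes.
Convert each value to thirty-second notes: thirty-second note = 1; dotted whole note = 48; thirty-second note = 1; quarter = 8; dotted quarter = 12; dotted eighth = 6; whole = 32; whole = 32; dotted quarter note = 12.
Sum: 1 + 48 + 1 + 8 + 12 + 6 + 32 + 32 + 12 = 152.
152 ÷ 8 = 19 beats.

19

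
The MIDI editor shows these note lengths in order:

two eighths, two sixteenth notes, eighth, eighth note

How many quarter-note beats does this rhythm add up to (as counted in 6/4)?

2.5

One quarter-note beat = 4 sixteenth notes.
Convert each value to sixteenth notes: eighth = 2; eighth = 2; sixteenth note = 1; sixteenth note = 1; eighth = 2; eighth note = 2.
Total: 2 + 2 + 1 + 1 + 2 + 2 = 10.
10 ÷ 4 = 2.5 beats.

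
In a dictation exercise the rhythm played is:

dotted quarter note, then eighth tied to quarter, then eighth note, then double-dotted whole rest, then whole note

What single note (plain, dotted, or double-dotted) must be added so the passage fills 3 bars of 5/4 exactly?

3 bars of 5/4 = 30 eighth notes.
Express everything in eighth notes: dotted quarter note = 3; eighth tied to quarter (eighth + quarter) = 3; eighth note = 1; double-dotted whole rest = 14; whole note = 8.
Total: 3 + 3 + 1 + 14 + 8 = 29.
Remaining: 30 − 29 = 1 eighth note, which is a eighth note.

eighth note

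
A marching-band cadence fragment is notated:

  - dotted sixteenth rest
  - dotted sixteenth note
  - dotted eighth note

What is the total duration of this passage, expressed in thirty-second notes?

12

Convert each value to thirty-second notes: dotted sixteenth rest = 3; dotted sixteenth note = 3; dotted eighth note = 6.
Total: 3 + 3 + 6 = 12 thirty-second notes.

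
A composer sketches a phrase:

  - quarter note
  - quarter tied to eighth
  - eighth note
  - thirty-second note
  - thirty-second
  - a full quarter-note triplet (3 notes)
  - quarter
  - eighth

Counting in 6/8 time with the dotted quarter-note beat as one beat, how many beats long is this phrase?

One dotted quarter-note beat = 12 thirty-second notes.
Working in thirty-second notes: quarter note = 8; quarter tied to eighth (quarter + eighth) = 12; eighth note = 4; thirty-second note = 1; thirty-second = 1; a full quarter-note triplet (3 notes) (three triplet quarters span one half) = 16; quarter = 8; eighth = 4.
Sum: 8 + 12 + 4 + 1 + 1 + 16 + 8 + 4 = 54.
54 ÷ 12 = 4.5 beats.

4.5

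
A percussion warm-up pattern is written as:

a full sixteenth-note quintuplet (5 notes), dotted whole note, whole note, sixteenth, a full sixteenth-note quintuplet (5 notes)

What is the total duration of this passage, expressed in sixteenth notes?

Express everything in sixteenth notes: a full sixteenth-note quintuplet (5 notes) (five quintuplet sixteenths span one quarter) = 4; dotted whole note = 24; whole note = 16; sixteenth = 1; a full sixteenth-note quintuplet (5 notes) (five quintuplet sixteenths span one quarter) = 4.
Adding: 4 + 24 + 16 + 1 + 4 = 49 sixteenth notes.

49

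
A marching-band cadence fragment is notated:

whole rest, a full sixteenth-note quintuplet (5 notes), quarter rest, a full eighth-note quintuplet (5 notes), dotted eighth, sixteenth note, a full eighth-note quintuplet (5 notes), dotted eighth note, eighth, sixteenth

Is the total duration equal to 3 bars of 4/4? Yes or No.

One bar of 4/4 = 16 sixteenth notes, so 3 bars = 48.
Each duration in sixteenth notes: whole rest = 16; a full sixteenth-note quintuplet (5 notes) (five quintuplet sixteenths span one quarter) = 4; quarter rest = 4; a full eighth-note quintuplet (5 notes) (five quintuplet eighths span one half) = 8; dotted eighth = 3; sixteenth note = 1; a full eighth-note quintuplet (5 notes) (five quintuplet eighths span one half) = 8; dotted eighth note = 3; eighth = 2; sixteenth = 1.
Adding: 16 + 4 + 4 + 8 + 3 + 1 + 8 + 3 + 2 + 1 = 50.
50 exceeds 48, so the answer is No.

No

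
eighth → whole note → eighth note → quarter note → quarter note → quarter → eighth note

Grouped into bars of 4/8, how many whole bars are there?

4

One bar of 4/8 = 4 eighth notes.
Convert each value to eighth notes: eighth = 1; whole note = 8; eighth note = 1; quarter note = 2; quarter note = 2; quarter = 2; eighth note = 1.
Total: 1 + 8 + 1 + 2 + 2 + 2 + 1 = 17.
17 ÷ 4 = 4 complete bars with 1 left over.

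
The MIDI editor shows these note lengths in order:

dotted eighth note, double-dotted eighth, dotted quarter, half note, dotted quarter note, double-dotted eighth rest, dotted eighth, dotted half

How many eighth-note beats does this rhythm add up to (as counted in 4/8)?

22.5

One eighth-note beat = 4 thirty-second notes.
Express everything in thirty-second notes: dotted eighth note = 6; double-dotted eighth = 7; dotted quarter = 12; half note = 16; dotted quarter note = 12; double-dotted eighth rest = 7; dotted eighth = 6; dotted half = 24.
Total: 6 + 7 + 12 + 16 + 12 + 7 + 6 + 24 = 90.
90 ÷ 4 = 22.5 beats.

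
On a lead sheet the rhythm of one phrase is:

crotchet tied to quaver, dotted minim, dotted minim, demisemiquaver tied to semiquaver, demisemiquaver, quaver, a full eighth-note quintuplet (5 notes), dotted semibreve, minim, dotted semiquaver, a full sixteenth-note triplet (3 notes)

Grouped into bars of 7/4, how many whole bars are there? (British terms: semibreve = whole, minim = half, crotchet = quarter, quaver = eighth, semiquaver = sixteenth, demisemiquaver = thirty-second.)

One bar of 7/4 = 56 thirty-second notes.
Convert each value to thirty-second notes: crotchet tied to quaver (crotchet + quaver) = 12; dotted minim = 24; dotted minim = 24; demisemiquaver tied to semiquaver (demisemiquaver + semiquaver) = 3; demisemiquaver = 1; quaver = 4; a full eighth-note quintuplet (5 notes) (five quintuplet eighths span one half) = 16; dotted semibreve = 48; minim = 16; dotted semiquaver = 3; a full sixteenth-note triplet (3 notes) (three triplet sixteenths span one eighth) = 4.
Altogether 12 + 24 + 24 + 3 + 1 + 4 + 16 + 48 + 16 + 3 + 4 = 155.
155 ÷ 56 = 2 complete bars with 43 left over.

2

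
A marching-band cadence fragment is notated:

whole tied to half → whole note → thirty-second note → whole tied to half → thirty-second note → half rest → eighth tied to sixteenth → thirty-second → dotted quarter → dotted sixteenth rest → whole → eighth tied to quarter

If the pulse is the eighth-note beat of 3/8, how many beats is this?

One eighth-note beat = 4 thirty-second notes.
Express everything in thirty-second notes: whole tied to half (whole + half) = 48; whole note = 32; thirty-second note = 1; whole tied to half (whole + half) = 48; thirty-second note = 1; half rest = 16; eighth tied to sixteenth (eighth + sixteenth) = 6; thirty-second = 1; dotted quarter = 12; dotted sixteenth rest = 3; whole = 32; eighth tied to quarter (eighth + quarter) = 12.
Sum: 48 + 32 + 1 + 48 + 1 + 16 + 6 + 1 + 12 + 3 + 32 + 12 = 212.
212 ÷ 4 = 53 beats.

53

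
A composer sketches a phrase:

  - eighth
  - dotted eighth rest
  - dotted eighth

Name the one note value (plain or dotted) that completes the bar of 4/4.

The bar of 4/4 = 16 sixteenth notes.
Each duration in sixteenth notes: eighth = 2; dotted eighth rest = 3; dotted eighth = 3.
Sum: 2 + 3 + 3 = 8.
Remaining: 16 − 8 = 8 sixteenth notes, which is a half note.

half note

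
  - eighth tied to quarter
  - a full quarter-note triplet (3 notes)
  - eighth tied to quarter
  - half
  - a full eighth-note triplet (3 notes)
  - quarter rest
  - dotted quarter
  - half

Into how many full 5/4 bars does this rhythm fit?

One bar of 5/4 = 10 eighth notes.
In eighth notes: eighth tied to quarter (eighth + quarter) = 3; a full quarter-note triplet (3 notes) (three triplet quarters span one half) = 4; eighth tied to quarter (eighth + quarter) = 3; half = 4; a full eighth-note triplet (3 notes) (three triplet eighths span one quarter) = 2; quarter rest = 2; dotted quarter = 3; half = 4.
Sum: 3 + 4 + 3 + 4 + 2 + 2 + 3 + 4 = 25.
25 ÷ 10 = 2 complete bars with 5 left over.

2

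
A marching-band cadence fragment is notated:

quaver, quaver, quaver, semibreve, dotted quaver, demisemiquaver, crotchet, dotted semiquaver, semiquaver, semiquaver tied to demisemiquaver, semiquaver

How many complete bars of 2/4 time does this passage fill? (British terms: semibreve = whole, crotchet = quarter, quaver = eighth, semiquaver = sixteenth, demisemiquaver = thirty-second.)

One bar of 2/4 = 16 thirty-second notes.
Working in thirty-second notes: quaver = 4; quaver = 4; quaver = 4; semibreve = 32; dotted quaver = 6; demisemiquaver = 1; crotchet = 8; dotted semiquaver = 3; semiquaver = 2; semiquaver tied to demisemiquaver (semiquaver + demisemiquaver) = 3; semiquaver = 2.
Altogether 4 + 4 + 4 + 32 + 6 + 1 + 8 + 3 + 2 + 3 + 2 = 69.
69 ÷ 16 = 4 complete bars with 5 left over.

4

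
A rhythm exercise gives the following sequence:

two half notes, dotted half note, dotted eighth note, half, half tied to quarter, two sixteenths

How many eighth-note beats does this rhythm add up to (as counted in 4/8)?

One eighth-note beat = 2 sixteenth notes.
In sixteenth notes: half note = 8; half note = 8; dotted half note = 12; dotted eighth note = 3; half = 8; half tied to quarter (half + quarter) = 12; sixteenth = 1; sixteenth = 1.
Sum: 8 + 8 + 12 + 3 + 8 + 12 + 1 + 1 = 53.
53 ÷ 2 = 26.5 beats.

26.5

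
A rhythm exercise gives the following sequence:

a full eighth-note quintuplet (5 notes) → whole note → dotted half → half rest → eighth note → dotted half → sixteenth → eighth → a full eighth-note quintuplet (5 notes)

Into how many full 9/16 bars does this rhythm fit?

7

One bar of 9/16 = 9 sixteenth notes.
Working in sixteenth notes: a full eighth-note quintuplet (5 notes) (five quintuplet eighths span one half) = 8; whole note = 16; dotted half = 12; half rest = 8; eighth note = 2; dotted half = 12; sixteenth = 1; eighth = 2; a full eighth-note quintuplet (5 notes) (five quintuplet eighths span one half) = 8.
Altogether 8 + 16 + 12 + 8 + 2 + 12 + 1 + 2 + 8 = 69.
69 ÷ 9 = 7 complete bars with 6 left over.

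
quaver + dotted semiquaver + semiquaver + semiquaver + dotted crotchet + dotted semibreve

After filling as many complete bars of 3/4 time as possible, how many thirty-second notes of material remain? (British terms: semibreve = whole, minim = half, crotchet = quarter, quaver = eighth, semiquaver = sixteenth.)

One bar of 3/4 = 24 thirty-second notes.
Working in thirty-second notes: quaver = 4; dotted semiquaver = 3; semiquaver = 2; semiquaver = 2; dotted crotchet = 12; dotted semibreve = 48.
Altogether 4 + 3 + 2 + 2 + 12 + 48 = 71.
71 ÷ 24 = 2 complete bars with 23 thirty-second notes remaining.

23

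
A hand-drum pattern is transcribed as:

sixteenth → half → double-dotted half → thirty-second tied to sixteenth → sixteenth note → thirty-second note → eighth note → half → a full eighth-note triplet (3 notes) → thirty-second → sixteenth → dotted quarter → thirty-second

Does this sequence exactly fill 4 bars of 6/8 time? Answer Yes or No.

One bar of 6/8 = 24 thirty-second notes, so 4 bars = 96.
Convert each value to thirty-second notes: sixteenth = 2; half = 16; double-dotted half = 28; thirty-second tied to sixteenth (thirty-second + sixteenth) = 3; sixteenth note = 2; thirty-second note = 1; eighth note = 4; half = 16; a full eighth-note triplet (3 notes) (three triplet eighths span one quarter) = 8; thirty-second = 1; sixteenth = 2; dotted quarter = 12; thirty-second = 1.
Sum: 2 + 16 + 28 + 3 + 2 + 1 + 4 + 16 + 8 + 1 + 2 + 12 + 1 = 96.
96 equals 96, so the answer is Yes.

Yes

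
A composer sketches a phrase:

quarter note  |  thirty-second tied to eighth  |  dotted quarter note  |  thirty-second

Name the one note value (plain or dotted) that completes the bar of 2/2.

The bar of 2/2 = 32 thirty-second notes.
Convert each value to thirty-second notes: quarter note = 8; thirty-second tied to eighth (thirty-second + eighth) = 5; dotted quarter note = 12; thirty-second = 1.
Altogether 8 + 5 + 12 + 1 = 26.
Remaining: 32 − 26 = 6 thirty-second notes, which is a dotted eighth note.

dotted eighth note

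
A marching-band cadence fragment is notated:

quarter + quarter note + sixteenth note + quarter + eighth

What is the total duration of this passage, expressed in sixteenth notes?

Convert each value to sixteenth notes: quarter = 4; quarter note = 4; sixteenth note = 1; quarter = 4; eighth = 2.
Total: 4 + 4 + 1 + 4 + 2 = 15 sixteenth notes.

15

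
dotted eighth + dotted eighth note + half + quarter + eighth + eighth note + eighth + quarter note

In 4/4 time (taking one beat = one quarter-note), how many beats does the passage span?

7

One quarter-note beat = 4 sixteenth notes.
Express everything in sixteenth notes: dotted eighth = 3; dotted eighth note = 3; half = 8; quarter = 4; eighth = 2; eighth note = 2; eighth = 2; quarter note = 4.
Altogether 3 + 3 + 8 + 4 + 2 + 2 + 2 + 4 = 28.
28 ÷ 4 = 7 beats.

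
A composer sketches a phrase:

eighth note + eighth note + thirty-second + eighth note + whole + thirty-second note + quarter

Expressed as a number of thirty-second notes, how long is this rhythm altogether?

54

In thirty-second notes: eighth note = 4; eighth note = 4; thirty-second = 1; eighth note = 4; whole = 32; thirty-second note = 1; quarter = 8.
Adding: 4 + 4 + 1 + 4 + 32 + 1 + 8 = 54 thirty-second notes.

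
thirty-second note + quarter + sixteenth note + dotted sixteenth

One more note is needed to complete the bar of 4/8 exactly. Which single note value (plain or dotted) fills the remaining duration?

sixteenth note

The bar of 4/8 = 16 thirty-second notes.
Working in thirty-second notes: thirty-second note = 1; quarter = 8; sixteenth note = 2; dotted sixteenth = 3.
Altogether 1 + 8 + 2 + 3 = 14.
Remaining: 16 − 14 = 2 thirty-second notes, which is a sixteenth note.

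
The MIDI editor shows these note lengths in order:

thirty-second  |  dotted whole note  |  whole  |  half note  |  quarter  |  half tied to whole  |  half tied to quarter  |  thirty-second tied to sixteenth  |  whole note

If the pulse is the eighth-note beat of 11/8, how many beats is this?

One eighth-note beat = 4 thirty-second notes.
Express everything in thirty-second notes: thirty-second = 1; dotted whole note = 48; whole = 32; half note = 16; quarter = 8; half tied to whole (half + whole) = 48; half tied to quarter (half + quarter) = 24; thirty-second tied to sixteenth (thirty-second + sixteenth) = 3; whole note = 32.
Altogether 1 + 48 + 32 + 16 + 8 + 48 + 24 + 3 + 32 = 212.
212 ÷ 4 = 53 beats.

53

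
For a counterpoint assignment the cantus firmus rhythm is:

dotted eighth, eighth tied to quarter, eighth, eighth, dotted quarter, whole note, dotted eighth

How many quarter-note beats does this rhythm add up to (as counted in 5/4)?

9.5

One quarter-note beat = 4 sixteenth notes.
Express everything in sixteenth notes: dotted eighth = 3; eighth tied to quarter (eighth + quarter) = 6; eighth = 2; eighth = 2; dotted quarter = 6; whole note = 16; dotted eighth = 3.
Sum: 3 + 6 + 2 + 2 + 6 + 16 + 3 = 38.
38 ÷ 4 = 9.5 beats.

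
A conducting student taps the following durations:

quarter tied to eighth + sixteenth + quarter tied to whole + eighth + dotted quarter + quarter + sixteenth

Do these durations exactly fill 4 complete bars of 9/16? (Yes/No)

One bar of 9/16 = 9 sixteenth notes, so 4 bars = 36.
Each duration in sixteenth notes: quarter tied to eighth (quarter + eighth) = 6; sixteenth = 1; quarter tied to whole (quarter + whole) = 20; eighth = 2; dotted quarter = 6; quarter = 4; sixteenth = 1.
Altogether 6 + 1 + 20 + 2 + 6 + 4 + 1 = 40.
40 exceeds 36, so the answer is No.

No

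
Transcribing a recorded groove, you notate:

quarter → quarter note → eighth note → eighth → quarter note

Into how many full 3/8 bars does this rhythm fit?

2

One bar of 3/8 = 3 eighth notes.
Express everything in eighth notes: quarter = 2; quarter note = 2; eighth note = 1; eighth = 1; quarter note = 2.
Sum: 2 + 2 + 1 + 1 + 2 = 8.
8 ÷ 3 = 2 complete bars with 2 left over.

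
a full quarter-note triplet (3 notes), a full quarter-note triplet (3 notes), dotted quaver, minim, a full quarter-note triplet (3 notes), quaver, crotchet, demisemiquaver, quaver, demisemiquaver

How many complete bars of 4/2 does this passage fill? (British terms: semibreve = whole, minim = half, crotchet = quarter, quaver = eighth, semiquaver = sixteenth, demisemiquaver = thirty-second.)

1

One bar of 4/2 = 64 thirty-second notes.
In thirty-second notes: a full quarter-note triplet (3 notes) (three triplet quarters span one half) = 16; a full quarter-note triplet (3 notes) (three triplet quarters span one half) = 16; dotted quaver = 6; minim = 16; a full quarter-note triplet (3 notes) (three triplet quarters span one half) = 16; quaver = 4; crotchet = 8; demisemiquaver = 1; quaver = 4; demisemiquaver = 1.
Adding: 16 + 16 + 6 + 16 + 16 + 4 + 8 + 1 + 4 + 1 = 88.
88 ÷ 64 = 1 complete bar with 24 left over.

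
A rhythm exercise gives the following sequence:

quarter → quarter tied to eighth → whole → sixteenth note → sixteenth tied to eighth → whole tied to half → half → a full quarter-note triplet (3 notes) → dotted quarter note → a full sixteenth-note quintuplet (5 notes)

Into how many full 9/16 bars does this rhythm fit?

8

One bar of 9/16 = 9 sixteenth notes.
Express everything in sixteenth notes: quarter = 4; quarter tied to eighth (quarter + eighth) = 6; whole = 16; sixteenth note = 1; sixteenth tied to eighth (sixteenth + eighth) = 3; whole tied to half (whole + half) = 24; half = 8; a full quarter-note triplet (3 notes) (three triplet quarters span one half) = 8; dotted quarter note = 6; a full sixteenth-note quintuplet (5 notes) (five quintuplet sixteenths span one quarter) = 4.
Total: 4 + 6 + 16 + 1 + 3 + 24 + 8 + 8 + 6 + 4 = 80.
80 ÷ 9 = 8 complete bars with 8 left over.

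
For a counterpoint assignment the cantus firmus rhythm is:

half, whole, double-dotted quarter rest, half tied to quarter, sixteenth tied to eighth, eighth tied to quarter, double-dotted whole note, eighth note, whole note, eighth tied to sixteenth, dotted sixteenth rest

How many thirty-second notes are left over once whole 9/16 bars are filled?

One bar of 9/16 = 18 thirty-second notes.
In thirty-second notes: half = 16; whole = 32; double-dotted quarter rest = 14; half tied to quarter (half + quarter) = 24; sixteenth tied to eighth (sixteenth + eighth) = 6; eighth tied to quarter (eighth + quarter) = 12; double-dotted whole note = 56; eighth note = 4; whole note = 32; eighth tied to sixteenth (eighth + sixteenth) = 6; dotted sixteenth rest = 3.
Sum: 16 + 32 + 14 + 24 + 6 + 12 + 56 + 4 + 32 + 6 + 3 = 205.
205 ÷ 18 = 11 complete bars with 7 thirty-second notes remaining.

7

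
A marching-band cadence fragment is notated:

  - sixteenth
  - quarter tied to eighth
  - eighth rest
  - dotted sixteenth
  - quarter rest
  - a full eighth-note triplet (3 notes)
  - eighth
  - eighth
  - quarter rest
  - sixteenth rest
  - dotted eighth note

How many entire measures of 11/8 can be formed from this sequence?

1

One bar of 11/8 = 44 thirty-second notes.
Express everything in thirty-second notes: sixteenth = 2; quarter tied to eighth (quarter + eighth) = 12; eighth rest = 4; dotted sixteenth = 3; quarter rest = 8; a full eighth-note triplet (3 notes) (three triplet eighths span one quarter) = 8; eighth = 4; eighth = 4; quarter rest = 8; sixteenth rest = 2; dotted eighth note = 6.
Adding: 2 + 12 + 4 + 3 + 8 + 8 + 4 + 4 + 8 + 2 + 6 = 61.
61 ÷ 44 = 1 complete bar with 17 left over.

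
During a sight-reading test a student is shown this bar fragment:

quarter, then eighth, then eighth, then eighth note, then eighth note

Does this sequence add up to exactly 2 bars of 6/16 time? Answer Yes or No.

One bar of 6/16 = 3 eighth notes, so 2 bars = 6.
Express everything in eighth notes: quarter = 2; eighth = 1; eighth = 1; eighth note = 1; eighth note = 1.
Altogether 2 + 1 + 1 + 1 + 1 = 6.
6 equals 6, so the answer is Yes.

Yes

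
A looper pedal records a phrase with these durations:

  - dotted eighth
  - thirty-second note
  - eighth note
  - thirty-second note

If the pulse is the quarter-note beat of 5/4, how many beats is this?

1.5

One quarter-note beat = 8 thirty-second notes.
Each duration in thirty-second notes: dotted eighth = 6; thirty-second note = 1; eighth note = 4; thirty-second note = 1.
Altogether 6 + 1 + 4 + 1 = 12.
12 ÷ 8 = 1.5 beats.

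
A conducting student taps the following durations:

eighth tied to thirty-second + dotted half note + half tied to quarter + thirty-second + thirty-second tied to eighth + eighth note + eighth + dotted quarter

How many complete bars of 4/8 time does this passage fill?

4

One bar of 4/8 = 16 thirty-second notes.
Convert each value to thirty-second notes: eighth tied to thirty-second (eighth + thirty-second) = 5; dotted half note = 24; half tied to quarter (half + quarter) = 24; thirty-second = 1; thirty-second tied to eighth (thirty-second + eighth) = 5; eighth note = 4; eighth = 4; dotted quarter = 12.
Sum: 5 + 24 + 24 + 1 + 5 + 4 + 4 + 12 = 79.
79 ÷ 16 = 4 complete bars with 15 left over.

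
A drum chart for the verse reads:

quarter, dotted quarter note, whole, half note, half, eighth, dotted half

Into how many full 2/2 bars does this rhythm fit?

3

One bar of 2/2 = 8 eighth notes.
Convert each value to eighth notes: quarter = 2; dotted quarter note = 3; whole = 8; half note = 4; half = 4; eighth = 1; dotted half = 6.
Altogether 2 + 3 + 8 + 4 + 4 + 1 + 6 = 28.
28 ÷ 8 = 3 complete bars with 4 left over.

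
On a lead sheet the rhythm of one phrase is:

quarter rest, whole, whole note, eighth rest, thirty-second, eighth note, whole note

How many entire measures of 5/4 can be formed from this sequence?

One bar of 5/4 = 40 thirty-second notes.
Each duration in thirty-second notes: quarter rest = 8; whole = 32; whole note = 32; eighth rest = 4; thirty-second = 1; eighth note = 4; whole note = 32.
Sum: 8 + 32 + 32 + 4 + 1 + 4 + 32 = 113.
113 ÷ 40 = 2 complete bars with 33 left over.

2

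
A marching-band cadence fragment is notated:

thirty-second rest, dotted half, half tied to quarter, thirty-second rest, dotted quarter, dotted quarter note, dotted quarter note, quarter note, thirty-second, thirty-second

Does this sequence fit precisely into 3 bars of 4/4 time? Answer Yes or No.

Yes

One bar of 4/4 = 32 thirty-second notes, so 3 bars = 96.
Convert each value to thirty-second notes: thirty-second rest = 1; dotted half = 24; half tied to quarter (half + quarter) = 24; thirty-second rest = 1; dotted quarter = 12; dotted quarter note = 12; dotted quarter note = 12; quarter note = 8; thirty-second = 1; thirty-second = 1.
Altogether 1 + 24 + 24 + 1 + 12 + 12 + 12 + 8 + 1 + 1 = 96.
96 equals 96, so the answer is Yes.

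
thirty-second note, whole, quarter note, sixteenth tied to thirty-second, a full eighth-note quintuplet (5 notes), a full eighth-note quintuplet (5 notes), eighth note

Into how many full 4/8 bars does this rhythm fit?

One bar of 4/8 = 16 thirty-second notes.
Working in thirty-second notes: thirty-second note = 1; whole = 32; quarter note = 8; sixteenth tied to thirty-second (sixteenth + thirty-second) = 3; a full eighth-note quintuplet (5 notes) (five quintuplet eighths span one half) = 16; a full eighth-note quintuplet (5 notes) (five quintuplet eighths span one half) = 16; eighth note = 4.
Adding: 1 + 32 + 8 + 3 + 16 + 16 + 4 = 80.
80 ÷ 16 = 5 complete bars with 0 left over.

5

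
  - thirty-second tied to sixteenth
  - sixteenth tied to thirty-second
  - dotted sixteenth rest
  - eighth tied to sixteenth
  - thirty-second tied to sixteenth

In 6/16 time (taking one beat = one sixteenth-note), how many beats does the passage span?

9

One sixteenth-note beat = 2 thirty-second notes.
Express everything in thirty-second notes: thirty-second tied to sixteenth (thirty-second + sixteenth) = 3; sixteenth tied to thirty-second (sixteenth + thirty-second) = 3; dotted sixteenth rest = 3; eighth tied to sixteenth (eighth + sixteenth) = 6; thirty-second tied to sixteenth (thirty-second + sixteenth) = 3.
Total: 3 + 3 + 3 + 6 + 3 = 18.
18 ÷ 2 = 9 beats.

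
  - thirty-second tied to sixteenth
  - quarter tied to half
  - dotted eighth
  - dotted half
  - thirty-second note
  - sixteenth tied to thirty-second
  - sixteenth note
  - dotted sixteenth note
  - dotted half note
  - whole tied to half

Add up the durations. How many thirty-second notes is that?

138

Working in thirty-second notes: thirty-second tied to sixteenth (thirty-second + sixteenth) = 3; quarter tied to half (quarter + half) = 24; dotted eighth = 6; dotted half = 24; thirty-second note = 1; sixteenth tied to thirty-second (sixteenth + thirty-second) = 3; sixteenth note = 2; dotted sixteenth note = 3; dotted half note = 24; whole tied to half (whole + half) = 48.
Total: 3 + 24 + 6 + 24 + 1 + 3 + 2 + 3 + 24 + 48 = 138 thirty-second notes.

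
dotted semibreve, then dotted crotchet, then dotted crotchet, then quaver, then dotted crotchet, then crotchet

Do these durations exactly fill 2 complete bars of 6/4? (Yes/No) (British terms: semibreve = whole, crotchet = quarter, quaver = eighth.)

One bar of 6/4 = 12 eighth notes, so 2 bars = 24.
Each duration in eighth notes: dotted semibreve = 12; dotted crotchet = 3; dotted crotchet = 3; quaver = 1; dotted crotchet = 3; crotchet = 2.
Sum: 12 + 3 + 3 + 1 + 3 + 2 = 24.
24 equals 24, so the answer is Yes.

Yes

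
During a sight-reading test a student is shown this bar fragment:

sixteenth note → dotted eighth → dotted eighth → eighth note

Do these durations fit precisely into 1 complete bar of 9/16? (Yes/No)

Yes

One bar of 9/16 = 9 sixteenth notes.
Express everything in sixteenth notes: sixteenth note = 1; dotted eighth = 3; dotted eighth = 3; eighth note = 2.
Sum: 1 + 3 + 3 + 2 = 9.
9 equals 9, so the answer is Yes.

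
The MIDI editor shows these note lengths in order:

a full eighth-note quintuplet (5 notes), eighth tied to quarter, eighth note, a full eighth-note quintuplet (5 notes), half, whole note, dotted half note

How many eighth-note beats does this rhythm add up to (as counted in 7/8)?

One eighth-note beat = 2 sixteenth notes.
Each duration in sixteenth notes: a full eighth-note quintuplet (5 notes) (five quintuplet eighths span one half) = 8; eighth tied to quarter (eighth + quarter) = 6; eighth note = 2; a full eighth-note quintuplet (5 notes) (five quintuplet eighths span one half) = 8; half = 8; whole note = 16; dotted half note = 12.
Adding: 8 + 6 + 2 + 8 + 8 + 16 + 12 = 60.
60 ÷ 2 = 30 beats.

30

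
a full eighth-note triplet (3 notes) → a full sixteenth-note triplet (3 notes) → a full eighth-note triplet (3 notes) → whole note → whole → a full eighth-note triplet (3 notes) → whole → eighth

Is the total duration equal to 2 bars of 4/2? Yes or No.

One bar of 4/2 = 16 eighth notes, so 2 bars = 32.
Working in eighth notes: a full eighth-note triplet (3 notes) (three triplet eighths span one quarter) = 2; a full sixteenth-note triplet (3 notes) (three triplet sixteenths span one eighth) = 1; a full eighth-note triplet (3 notes) (three triplet eighths span one quarter) = 2; whole note = 8; whole = 8; a full eighth-note triplet (3 notes) (three triplet eighths span one quarter) = 2; whole = 8; eighth = 1.
Sum: 2 + 1 + 2 + 8 + 8 + 2 + 8 + 1 = 32.
32 equals 32, so the answer is Yes.

Yes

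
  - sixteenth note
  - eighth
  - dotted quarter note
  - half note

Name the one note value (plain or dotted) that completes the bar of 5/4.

The bar of 5/4 = 20 sixteenth notes.
Each duration in sixteenth notes: sixteenth note = 1; eighth = 2; dotted quarter note = 6; half note = 8.
Altogether 1 + 2 + 6 + 8 = 17.
Remaining: 20 − 17 = 3 sixteenth notes, which is a dotted eighth note.

dotted eighth note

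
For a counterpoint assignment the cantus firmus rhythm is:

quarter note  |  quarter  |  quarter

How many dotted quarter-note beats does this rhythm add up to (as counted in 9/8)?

One dotted quarter-note beat = 3 eighth notes.
Express everything in eighth notes: quarter note = 2; quarter = 2; quarter = 2.
Total: 2 + 2 + 2 = 6.
6 ÷ 3 = 2 beats.

2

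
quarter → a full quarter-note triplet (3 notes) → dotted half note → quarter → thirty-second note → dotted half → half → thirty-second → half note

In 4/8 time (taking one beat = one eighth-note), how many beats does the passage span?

28.5

One eighth-note beat = 4 thirty-second notes.
Working in thirty-second notes: quarter = 8; a full quarter-note triplet (3 notes) (three triplet quarters span one half) = 16; dotted half note = 24; quarter = 8; thirty-second note = 1; dotted half = 24; half = 16; thirty-second = 1; half note = 16.
Adding: 8 + 16 + 24 + 8 + 1 + 24 + 16 + 1 + 16 = 114.
114 ÷ 4 = 28.5 beats.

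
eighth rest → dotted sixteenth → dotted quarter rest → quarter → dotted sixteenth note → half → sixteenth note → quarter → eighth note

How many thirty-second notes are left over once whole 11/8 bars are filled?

One bar of 11/8 = 44 thirty-second notes.
Working in thirty-second notes: eighth rest = 4; dotted sixteenth = 3; dotted quarter rest = 12; quarter = 8; dotted sixteenth note = 3; half = 16; sixteenth note = 2; quarter = 8; eighth note = 4.
Adding: 4 + 3 + 12 + 8 + 3 + 16 + 2 + 8 + 4 = 60.
60 ÷ 44 = 1 complete bar with 16 thirty-second notes remaining.

16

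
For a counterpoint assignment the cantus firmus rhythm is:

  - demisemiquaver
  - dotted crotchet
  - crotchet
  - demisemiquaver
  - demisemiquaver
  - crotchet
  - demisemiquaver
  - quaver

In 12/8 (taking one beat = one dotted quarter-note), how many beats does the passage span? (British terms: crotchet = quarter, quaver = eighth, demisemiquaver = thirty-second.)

One dotted quarter-note beat = 12 thirty-second notes.
Each duration in thirty-second notes: demisemiquaver = 1; dotted crotchet = 12; crotchet = 8; demisemiquaver = 1; demisemiquaver = 1; crotchet = 8; demisemiquaver = 1; quaver = 4.
Total: 1 + 12 + 8 + 1 + 1 + 8 + 1 + 4 = 36.
36 ÷ 12 = 3 beats.

3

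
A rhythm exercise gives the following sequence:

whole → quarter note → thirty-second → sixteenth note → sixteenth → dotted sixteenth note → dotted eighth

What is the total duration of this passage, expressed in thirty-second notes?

Working in thirty-second notes: whole = 32; quarter note = 8; thirty-second = 1; sixteenth note = 2; sixteenth = 2; dotted sixteenth note = 3; dotted eighth = 6.
Total: 32 + 8 + 1 + 2 + 2 + 3 + 6 = 54 thirty-second notes.

54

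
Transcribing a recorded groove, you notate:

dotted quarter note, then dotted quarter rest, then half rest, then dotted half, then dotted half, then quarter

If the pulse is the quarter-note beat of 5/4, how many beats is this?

12

One quarter-note beat = 2 eighth notes.
Express everything in eighth notes: dotted quarter note = 3; dotted quarter rest = 3; half rest = 4; dotted half = 6; dotted half = 6; quarter = 2.
Sum: 3 + 3 + 4 + 6 + 6 + 2 = 24.
24 ÷ 2 = 12 beats.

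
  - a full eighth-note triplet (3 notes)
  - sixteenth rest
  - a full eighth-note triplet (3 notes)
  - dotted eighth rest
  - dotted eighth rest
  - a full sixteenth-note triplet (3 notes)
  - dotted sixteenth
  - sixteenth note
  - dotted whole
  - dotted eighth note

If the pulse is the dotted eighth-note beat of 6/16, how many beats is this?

15.5

One dotted eighth-note beat = 6 thirty-second notes.
Working in thirty-second notes: a full eighth-note triplet (3 notes) (three triplet eighths span one quarter) = 8; sixteenth rest = 2; a full eighth-note triplet (3 notes) (three triplet eighths span one quarter) = 8; dotted eighth rest = 6; dotted eighth rest = 6; a full sixteenth-note triplet (3 notes) (three triplet sixteenths span one eighth) = 4; dotted sixteenth = 3; sixteenth note = 2; dotted whole = 48; dotted eighth note = 6.
Sum: 8 + 2 + 8 + 6 + 6 + 4 + 3 + 2 + 48 + 6 = 93.
93 ÷ 6 = 15.5 beats.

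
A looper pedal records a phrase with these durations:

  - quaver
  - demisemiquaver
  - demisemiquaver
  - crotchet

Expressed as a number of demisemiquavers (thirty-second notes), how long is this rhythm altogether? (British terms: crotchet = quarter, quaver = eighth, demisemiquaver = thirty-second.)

In thirty-second notes: quaver = 4; demisemiquaver = 1; demisemiquaver = 1; crotchet = 8.
Adding: 4 + 1 + 1 + 8 = 14 thirty-second notes.

14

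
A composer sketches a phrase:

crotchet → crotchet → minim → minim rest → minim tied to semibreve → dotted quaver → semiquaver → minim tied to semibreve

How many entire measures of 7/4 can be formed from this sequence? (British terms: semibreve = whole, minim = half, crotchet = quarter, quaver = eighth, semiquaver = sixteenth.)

One bar of 7/4 = 28 sixteenth notes.
Each duration in sixteenth notes: crotchet = 4; crotchet = 4; minim = 8; minim rest = 8; minim tied to semibreve (minim + semibreve) = 24; dotted quaver = 3; semiquaver = 1; minim tied to semibreve (minim + semibreve) = 24.
Adding: 4 + 4 + 8 + 8 + 24 + 3 + 1 + 24 = 76.
76 ÷ 28 = 2 complete bars with 20 left over.

2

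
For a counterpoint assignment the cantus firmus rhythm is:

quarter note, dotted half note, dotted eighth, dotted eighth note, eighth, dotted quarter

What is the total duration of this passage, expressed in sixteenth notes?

Working in sixteenth notes: quarter note = 4; dotted half note = 12; dotted eighth = 3; dotted eighth note = 3; eighth = 2; dotted quarter = 6.
Altogether 4 + 12 + 3 + 3 + 2 + 6 = 30 sixteenth notes.

30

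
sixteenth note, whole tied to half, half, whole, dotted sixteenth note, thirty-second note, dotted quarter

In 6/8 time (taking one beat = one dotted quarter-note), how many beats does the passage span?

9.5

One dotted quarter-note beat = 12 thirty-second notes.
In thirty-second notes: sixteenth note = 2; whole tied to half (whole + half) = 48; half = 16; whole = 32; dotted sixteenth note = 3; thirty-second note = 1; dotted quarter = 12.
Total: 2 + 48 + 16 + 32 + 3 + 1 + 12 = 114.
114 ÷ 12 = 9.5 beats.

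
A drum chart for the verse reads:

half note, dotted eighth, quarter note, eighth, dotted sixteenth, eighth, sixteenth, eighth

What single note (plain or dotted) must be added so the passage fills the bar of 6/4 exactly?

thirty-second note

The bar of 6/4 = 48 thirty-second notes.
Convert each value to thirty-second notes: half note = 16; dotted eighth = 6; quarter note = 8; eighth = 4; dotted sixteenth = 3; eighth = 4; sixteenth = 2; eighth = 4.
Altogether 16 + 6 + 8 + 4 + 3 + 4 + 2 + 4 = 47.
Remaining: 48 − 47 = 1 thirty-second note, which is a thirty-second note.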